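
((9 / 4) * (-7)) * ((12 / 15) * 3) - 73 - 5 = -115.80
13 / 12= 1.08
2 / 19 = 0.11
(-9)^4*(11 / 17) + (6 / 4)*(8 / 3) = 72239/17 = 4249.35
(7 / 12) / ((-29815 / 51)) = -119/119260 = 0.00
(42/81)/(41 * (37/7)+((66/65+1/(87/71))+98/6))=184730/83679201 = 0.00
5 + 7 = 12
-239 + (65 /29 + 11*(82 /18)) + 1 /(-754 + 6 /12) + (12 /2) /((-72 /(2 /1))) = -146959163/786654 = -186.82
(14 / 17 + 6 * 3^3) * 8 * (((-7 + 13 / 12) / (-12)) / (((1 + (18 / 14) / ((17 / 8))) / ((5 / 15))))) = 687848/5157 = 133.38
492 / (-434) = -246/217 = -1.13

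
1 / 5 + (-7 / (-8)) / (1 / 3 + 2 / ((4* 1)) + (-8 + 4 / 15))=101/1380 = 0.07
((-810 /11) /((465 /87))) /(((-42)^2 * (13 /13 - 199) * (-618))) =-29/454351128 = 0.00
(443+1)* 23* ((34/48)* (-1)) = -14467/2 = -7233.50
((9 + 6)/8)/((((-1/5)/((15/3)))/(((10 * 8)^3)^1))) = -24000000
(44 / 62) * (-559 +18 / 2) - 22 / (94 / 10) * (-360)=658900/1457 = 452.23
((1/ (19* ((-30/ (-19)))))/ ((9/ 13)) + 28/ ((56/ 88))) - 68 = -6467/270 = -23.95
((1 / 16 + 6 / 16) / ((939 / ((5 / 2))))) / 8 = 35/240384 = 0.00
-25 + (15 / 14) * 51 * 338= 129110/7 = 18444.29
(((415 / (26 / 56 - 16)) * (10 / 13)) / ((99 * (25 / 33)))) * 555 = -152.06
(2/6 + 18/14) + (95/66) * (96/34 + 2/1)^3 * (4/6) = 372172106/3404709 = 109.31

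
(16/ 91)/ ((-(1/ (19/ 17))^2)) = -5776/26299 = -0.22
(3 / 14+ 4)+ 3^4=85.21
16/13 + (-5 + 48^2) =29903/13 = 2300.23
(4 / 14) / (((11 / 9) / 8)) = 144/77 = 1.87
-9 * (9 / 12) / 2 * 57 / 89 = -1539/712 = -2.16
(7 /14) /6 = 1/12 = 0.08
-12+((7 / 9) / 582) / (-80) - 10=-9218887/419040 = -22.00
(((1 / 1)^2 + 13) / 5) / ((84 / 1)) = 1/30 = 0.03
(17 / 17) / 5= 1/5 = 0.20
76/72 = 19/18 = 1.06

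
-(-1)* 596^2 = 355216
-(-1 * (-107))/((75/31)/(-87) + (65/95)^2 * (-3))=34725673/464818 = 74.71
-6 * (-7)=42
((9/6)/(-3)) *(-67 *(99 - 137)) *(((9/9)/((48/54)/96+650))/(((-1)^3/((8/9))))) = 122208/70201 = 1.74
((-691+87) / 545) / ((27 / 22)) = -13288/14715 = -0.90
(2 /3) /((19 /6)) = 4/19 = 0.21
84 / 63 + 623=1873/3 = 624.33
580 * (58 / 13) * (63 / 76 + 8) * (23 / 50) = 12979153/1235 = 10509.44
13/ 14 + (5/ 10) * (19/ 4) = 185/56 = 3.30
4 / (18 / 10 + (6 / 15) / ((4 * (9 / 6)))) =15/7 = 2.14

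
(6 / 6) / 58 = 1/58 = 0.02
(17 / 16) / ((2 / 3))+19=659/32 = 20.59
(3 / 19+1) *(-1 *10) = -220/19 = -11.58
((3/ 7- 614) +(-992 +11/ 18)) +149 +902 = -69799/126 = -553.96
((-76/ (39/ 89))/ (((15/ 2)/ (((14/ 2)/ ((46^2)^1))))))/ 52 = -11837/8046090 = 0.00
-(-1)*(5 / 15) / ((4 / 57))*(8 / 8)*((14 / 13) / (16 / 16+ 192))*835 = 111055/5018 = 22.13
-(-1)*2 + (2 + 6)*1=10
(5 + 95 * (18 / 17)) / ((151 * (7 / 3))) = 5385/17969 = 0.30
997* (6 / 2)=2991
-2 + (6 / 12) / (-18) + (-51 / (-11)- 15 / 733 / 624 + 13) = 235594501/15093936 = 15.61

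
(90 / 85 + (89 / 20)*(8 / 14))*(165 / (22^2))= 6429/5236 = 1.23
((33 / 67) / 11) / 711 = 1/15879 = 0.00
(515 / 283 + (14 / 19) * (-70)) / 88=-267555/473176 = -0.57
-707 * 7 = -4949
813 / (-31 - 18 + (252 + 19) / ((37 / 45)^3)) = 41180889/22212878 = 1.85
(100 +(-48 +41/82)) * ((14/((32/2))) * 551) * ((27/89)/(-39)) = -3644865/18512 = -196.89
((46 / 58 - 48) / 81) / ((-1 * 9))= 1369/21141 = 0.06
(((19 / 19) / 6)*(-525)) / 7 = -12.50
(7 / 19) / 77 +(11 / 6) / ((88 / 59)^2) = 66523/80256 = 0.83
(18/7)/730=9/2555 = 0.00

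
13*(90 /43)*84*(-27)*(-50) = 132678000/43 = 3085534.88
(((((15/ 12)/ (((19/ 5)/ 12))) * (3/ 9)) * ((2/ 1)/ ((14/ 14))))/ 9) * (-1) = -0.29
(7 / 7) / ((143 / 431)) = 431/143 = 3.01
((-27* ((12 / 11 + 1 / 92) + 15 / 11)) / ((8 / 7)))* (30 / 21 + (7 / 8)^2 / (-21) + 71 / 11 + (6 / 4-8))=-447056595/5699584 = -78.44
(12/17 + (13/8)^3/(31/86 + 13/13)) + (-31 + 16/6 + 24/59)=-24.07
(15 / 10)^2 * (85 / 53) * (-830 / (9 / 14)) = -246925/53 = -4658.96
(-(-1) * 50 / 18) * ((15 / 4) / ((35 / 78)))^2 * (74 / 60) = 93795/392 = 239.27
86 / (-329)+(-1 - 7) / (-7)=290/329 = 0.88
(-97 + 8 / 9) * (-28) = 24220/9 = 2691.11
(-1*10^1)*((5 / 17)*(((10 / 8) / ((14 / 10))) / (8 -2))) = -625/1428 = -0.44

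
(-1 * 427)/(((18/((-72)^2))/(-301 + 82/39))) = 477843744/13 = 36757211.08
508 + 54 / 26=6631/13 = 510.08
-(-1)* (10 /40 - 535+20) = -2059/4 = -514.75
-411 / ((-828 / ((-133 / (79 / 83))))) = -1512343/21804 = -69.36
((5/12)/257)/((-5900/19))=-19/3639120 = 0.00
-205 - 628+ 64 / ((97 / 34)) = -78625/97 = -810.57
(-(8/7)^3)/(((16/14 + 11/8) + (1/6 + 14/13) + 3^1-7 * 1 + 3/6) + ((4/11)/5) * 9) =-8785920/5391421 = -1.63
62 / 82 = 31/41 = 0.76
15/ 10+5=13/2 = 6.50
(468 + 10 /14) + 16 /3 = 9955/21 = 474.05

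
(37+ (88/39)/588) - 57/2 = 97505/11466 = 8.50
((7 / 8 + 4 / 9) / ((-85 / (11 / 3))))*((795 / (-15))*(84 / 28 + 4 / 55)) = 170183/18360 = 9.27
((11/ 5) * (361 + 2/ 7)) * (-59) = -1641321/35 = -46894.89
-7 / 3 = -2.33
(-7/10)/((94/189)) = -1323/940 = -1.41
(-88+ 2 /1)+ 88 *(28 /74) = -1950/37 = -52.70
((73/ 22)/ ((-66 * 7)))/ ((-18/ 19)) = 1387/182952 = 0.01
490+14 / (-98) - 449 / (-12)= 44291/84 = 527.27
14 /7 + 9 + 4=15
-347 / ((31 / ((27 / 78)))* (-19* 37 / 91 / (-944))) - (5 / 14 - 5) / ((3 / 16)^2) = -468740936/1372959 = -341.41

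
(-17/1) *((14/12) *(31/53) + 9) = -52343/318 = -164.60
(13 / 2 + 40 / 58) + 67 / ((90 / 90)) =4303/58 = 74.19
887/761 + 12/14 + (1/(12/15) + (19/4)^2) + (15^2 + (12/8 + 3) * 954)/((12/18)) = 579819251/85232 = 6802.84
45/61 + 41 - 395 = -353.26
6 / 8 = 3/4 = 0.75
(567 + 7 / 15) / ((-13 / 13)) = -567.47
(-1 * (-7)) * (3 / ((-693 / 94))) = -94/33 = -2.85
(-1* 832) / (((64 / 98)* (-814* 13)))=49/407 = 0.12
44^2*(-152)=-294272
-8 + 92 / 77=-524/77 = -6.81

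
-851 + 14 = -837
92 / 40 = 23/10 = 2.30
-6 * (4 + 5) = -54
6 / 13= 0.46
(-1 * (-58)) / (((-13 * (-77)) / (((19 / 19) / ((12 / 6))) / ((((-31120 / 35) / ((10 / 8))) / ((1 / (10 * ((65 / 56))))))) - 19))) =-445826541/404964560 = -1.10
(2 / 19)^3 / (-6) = -4/20577 = 0.00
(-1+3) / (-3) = -2/3 = -0.67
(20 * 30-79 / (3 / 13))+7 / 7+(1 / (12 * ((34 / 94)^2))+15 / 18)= 902155/3468 = 260.14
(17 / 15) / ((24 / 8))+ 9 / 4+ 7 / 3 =893/180 = 4.96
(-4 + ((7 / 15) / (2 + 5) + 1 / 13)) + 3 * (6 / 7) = -1754/1365 = -1.28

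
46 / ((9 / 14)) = 644/9 = 71.56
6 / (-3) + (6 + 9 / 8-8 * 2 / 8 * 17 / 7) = 15/56 = 0.27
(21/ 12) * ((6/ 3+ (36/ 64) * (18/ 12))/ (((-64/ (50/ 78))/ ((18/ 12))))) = -1225/16384 = -0.07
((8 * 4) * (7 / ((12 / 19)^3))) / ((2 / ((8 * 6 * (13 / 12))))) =624169/27 = 23117.37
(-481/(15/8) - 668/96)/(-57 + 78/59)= 1865521/394200 = 4.73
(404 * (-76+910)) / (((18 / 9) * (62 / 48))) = 4043232/31 = 130426.84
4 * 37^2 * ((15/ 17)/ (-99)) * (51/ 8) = -6845/22 = -311.14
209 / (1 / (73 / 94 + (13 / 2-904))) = -8808514/47 = -187415.19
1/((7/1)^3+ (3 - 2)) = 1/344 = 0.00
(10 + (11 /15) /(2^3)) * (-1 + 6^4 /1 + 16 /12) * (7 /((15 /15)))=32967053/360 = 91575.15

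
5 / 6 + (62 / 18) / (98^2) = 72061/86436 = 0.83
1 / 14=0.07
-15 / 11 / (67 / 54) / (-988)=405/364078 = 0.00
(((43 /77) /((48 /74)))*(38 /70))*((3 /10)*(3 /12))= 30229/862400 = 0.04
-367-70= -437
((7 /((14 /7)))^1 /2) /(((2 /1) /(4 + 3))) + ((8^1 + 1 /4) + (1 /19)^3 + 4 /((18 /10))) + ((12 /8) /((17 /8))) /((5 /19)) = 809306389/41977080 = 19.28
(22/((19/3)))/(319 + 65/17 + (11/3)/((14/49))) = 6732/650503 = 0.01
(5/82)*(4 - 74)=-175/41 = -4.27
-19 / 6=-3.17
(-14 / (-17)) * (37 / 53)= 518/901 = 0.57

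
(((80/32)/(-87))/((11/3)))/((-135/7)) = 7/17226 = 0.00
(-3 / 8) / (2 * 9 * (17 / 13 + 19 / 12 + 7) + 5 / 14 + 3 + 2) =-91/44504 = 0.00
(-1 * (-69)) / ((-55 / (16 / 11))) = -1.82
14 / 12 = 7/6 = 1.17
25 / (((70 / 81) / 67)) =27135/14 = 1938.21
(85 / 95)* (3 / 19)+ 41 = 14852/361 = 41.14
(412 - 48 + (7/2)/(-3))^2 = 4739329/36 = 131648.03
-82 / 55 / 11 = -82/605 = -0.14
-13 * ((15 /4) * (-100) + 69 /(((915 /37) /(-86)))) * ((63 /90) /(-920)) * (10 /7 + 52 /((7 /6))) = -17068051/61000 = -279.80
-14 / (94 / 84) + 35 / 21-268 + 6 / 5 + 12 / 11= -2144669/7755 = -276.55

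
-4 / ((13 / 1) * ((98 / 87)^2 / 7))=-7569/4459 = -1.70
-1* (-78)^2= -6084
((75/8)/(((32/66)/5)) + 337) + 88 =66775/128 = 521.68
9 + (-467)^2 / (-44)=-217693/44 = -4947.57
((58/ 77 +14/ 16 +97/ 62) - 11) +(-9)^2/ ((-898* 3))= -67197859/8574104 = -7.84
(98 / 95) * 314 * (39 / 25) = 1200108/2375 = 505.31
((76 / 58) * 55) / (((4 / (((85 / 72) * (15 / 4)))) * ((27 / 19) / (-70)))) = -295343125/75168 = -3929.11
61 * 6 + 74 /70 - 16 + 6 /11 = 135367/385 = 351.60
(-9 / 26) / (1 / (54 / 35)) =-243/455 = -0.53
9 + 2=11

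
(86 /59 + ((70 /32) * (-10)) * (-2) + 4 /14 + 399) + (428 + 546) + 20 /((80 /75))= 1187163/826 = 1437.24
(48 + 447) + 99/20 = 9999/20 = 499.95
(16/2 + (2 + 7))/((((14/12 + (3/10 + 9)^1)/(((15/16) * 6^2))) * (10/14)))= 48195/628 = 76.74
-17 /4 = -4.25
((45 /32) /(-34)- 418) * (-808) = 45937729/136 = 337777.42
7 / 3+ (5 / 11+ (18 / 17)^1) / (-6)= 2335/1122 = 2.08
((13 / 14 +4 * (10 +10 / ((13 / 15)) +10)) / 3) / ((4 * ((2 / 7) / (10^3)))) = 2891125/78 = 37065.71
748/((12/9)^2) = 1683/4 = 420.75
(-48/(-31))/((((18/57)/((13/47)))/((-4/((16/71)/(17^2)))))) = -6957.03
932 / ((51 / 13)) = 12116/51 = 237.57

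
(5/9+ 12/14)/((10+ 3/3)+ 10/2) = 89/1008 = 0.09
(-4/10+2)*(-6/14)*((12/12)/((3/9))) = -72/35 = -2.06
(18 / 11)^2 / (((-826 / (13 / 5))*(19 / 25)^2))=-263250/18040253 = -0.01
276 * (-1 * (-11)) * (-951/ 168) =-240603/14 = -17185.93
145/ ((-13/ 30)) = -4350/13 = -334.62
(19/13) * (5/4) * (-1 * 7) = -665/52 = -12.79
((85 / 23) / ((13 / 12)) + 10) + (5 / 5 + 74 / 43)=207413/12857 = 16.13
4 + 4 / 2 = 6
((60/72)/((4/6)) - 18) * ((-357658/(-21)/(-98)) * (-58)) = -49637821/294 = -168836.13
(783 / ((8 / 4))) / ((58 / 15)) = 405/4 = 101.25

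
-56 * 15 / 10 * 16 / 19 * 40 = -53760/19 = -2829.47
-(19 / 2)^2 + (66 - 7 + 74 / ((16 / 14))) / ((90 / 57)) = -95/8 = -11.88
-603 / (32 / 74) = -22311/16 = -1394.44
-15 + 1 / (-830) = -12451/830 = -15.00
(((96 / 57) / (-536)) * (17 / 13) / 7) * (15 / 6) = -170/115843 = 0.00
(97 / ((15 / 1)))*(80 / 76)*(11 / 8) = 1067/114 = 9.36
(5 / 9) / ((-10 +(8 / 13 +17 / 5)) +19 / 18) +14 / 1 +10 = 137758/5767 = 23.89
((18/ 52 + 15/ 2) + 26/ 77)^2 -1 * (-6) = 73120870/1002001 = 72.97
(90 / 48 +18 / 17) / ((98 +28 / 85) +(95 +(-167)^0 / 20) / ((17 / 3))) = 133/5218 = 0.03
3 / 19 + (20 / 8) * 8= 383/19 = 20.16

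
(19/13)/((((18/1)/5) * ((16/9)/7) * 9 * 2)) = 665/7488 = 0.09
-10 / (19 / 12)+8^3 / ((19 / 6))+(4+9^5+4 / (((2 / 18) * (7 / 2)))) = 59218.65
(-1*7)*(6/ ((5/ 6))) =-252/5 = -50.40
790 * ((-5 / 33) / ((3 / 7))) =-27650/99 = -279.29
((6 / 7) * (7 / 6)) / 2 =1/2 = 0.50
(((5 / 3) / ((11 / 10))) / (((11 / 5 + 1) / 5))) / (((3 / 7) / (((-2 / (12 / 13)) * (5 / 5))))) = -56875/4752 = -11.97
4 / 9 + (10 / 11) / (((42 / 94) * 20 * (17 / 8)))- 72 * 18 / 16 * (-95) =90660595/11781 = 7695.49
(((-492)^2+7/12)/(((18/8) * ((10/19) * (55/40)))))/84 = 11038145/6237 = 1769.78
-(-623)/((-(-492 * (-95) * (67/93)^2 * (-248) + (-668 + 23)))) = 57939/559568945 = 0.00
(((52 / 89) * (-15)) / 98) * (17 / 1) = -6630/4361 = -1.52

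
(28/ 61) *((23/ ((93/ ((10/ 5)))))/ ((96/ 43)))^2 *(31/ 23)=297689/9802944 = 0.03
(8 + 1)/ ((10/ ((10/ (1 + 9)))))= 9/10 = 0.90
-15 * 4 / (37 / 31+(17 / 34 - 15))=4.51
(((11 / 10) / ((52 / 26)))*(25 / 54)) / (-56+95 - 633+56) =-55/116208 = 0.00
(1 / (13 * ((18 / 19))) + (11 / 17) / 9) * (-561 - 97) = -66787/663 = -100.73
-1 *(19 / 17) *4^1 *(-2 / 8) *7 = 133/17 = 7.82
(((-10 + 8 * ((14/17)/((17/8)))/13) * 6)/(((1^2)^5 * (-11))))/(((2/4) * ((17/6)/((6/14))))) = 720144/447083 = 1.61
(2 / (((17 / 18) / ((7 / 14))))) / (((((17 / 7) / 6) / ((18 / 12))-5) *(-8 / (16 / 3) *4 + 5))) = 567/2533 = 0.22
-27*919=-24813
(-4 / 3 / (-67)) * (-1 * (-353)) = 7.02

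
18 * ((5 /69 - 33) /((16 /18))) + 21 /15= -76519/115 = -665.38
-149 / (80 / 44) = -1639/20 = -81.95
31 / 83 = 0.37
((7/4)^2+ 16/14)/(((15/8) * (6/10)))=157/42 = 3.74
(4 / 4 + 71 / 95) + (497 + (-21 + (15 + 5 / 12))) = 562207/1140 = 493.16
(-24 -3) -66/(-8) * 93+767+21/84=3015/2 = 1507.50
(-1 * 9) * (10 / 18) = -5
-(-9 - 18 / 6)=12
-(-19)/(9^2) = 19/81 = 0.23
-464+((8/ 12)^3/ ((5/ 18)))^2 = -104144/225 = -462.86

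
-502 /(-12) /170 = 251/1020 = 0.25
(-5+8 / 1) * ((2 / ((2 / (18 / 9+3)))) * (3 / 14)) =3.21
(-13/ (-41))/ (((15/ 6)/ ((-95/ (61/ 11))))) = -5434/2501 = -2.17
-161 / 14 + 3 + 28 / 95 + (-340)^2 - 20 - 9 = 21956931/190 = 115562.79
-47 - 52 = -99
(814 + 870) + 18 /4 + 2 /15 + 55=52309/30 = 1743.63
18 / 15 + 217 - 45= 866/5 = 173.20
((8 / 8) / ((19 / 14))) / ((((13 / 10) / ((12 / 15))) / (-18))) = -2016/247 = -8.16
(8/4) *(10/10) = 2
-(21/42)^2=-1/4 = -0.25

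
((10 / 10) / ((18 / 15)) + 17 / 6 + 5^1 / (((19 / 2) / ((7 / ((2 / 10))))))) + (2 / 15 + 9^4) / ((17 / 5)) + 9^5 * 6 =115067404/323 = 356245.83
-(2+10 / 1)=-12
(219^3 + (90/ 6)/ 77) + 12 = 10503471.19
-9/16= -0.56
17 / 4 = 4.25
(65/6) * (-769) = -49985/6 = -8330.83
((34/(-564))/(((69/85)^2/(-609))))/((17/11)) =16133425/447534 = 36.05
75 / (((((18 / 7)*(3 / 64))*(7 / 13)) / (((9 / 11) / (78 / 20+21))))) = 104000/2739 = 37.97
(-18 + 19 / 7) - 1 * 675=-4832/7 = -690.29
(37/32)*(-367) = -13579/32 = -424.34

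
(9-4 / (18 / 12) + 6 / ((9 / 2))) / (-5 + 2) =-23/9 = -2.56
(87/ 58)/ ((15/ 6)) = 3/5 = 0.60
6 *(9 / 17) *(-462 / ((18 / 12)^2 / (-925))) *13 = 133333200/17 = 7843129.41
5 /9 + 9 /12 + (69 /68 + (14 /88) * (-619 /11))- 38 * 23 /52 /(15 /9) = -80464471/4813380 = -16.72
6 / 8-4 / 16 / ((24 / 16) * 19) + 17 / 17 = 397/228 = 1.74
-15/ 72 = -5/24 = -0.21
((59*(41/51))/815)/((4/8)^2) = 9676/41565 = 0.23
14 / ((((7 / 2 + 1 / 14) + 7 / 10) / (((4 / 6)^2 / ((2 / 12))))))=7840/897 = 8.74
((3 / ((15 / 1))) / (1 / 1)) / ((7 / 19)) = 19/35 = 0.54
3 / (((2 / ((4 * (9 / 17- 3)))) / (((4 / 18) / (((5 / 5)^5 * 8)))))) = -7/17 = -0.41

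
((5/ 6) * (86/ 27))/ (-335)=-43/5427 = -0.01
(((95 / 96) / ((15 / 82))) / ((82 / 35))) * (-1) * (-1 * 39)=8645/96 = 90.05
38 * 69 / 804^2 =437/107736 = 0.00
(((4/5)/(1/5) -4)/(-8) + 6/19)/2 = 3/19 = 0.16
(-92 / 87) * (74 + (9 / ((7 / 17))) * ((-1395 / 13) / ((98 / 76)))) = 1845.19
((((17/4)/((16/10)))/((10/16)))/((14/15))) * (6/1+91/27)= 21505/504 = 42.67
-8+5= -3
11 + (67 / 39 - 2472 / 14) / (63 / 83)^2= -316927508/1083537 = -292.49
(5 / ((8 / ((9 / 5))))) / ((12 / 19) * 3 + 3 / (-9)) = 0.72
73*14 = 1022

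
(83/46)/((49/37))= 3071/2254 = 1.36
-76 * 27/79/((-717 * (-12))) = -57/18881 = 0.00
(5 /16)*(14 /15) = 7/24 = 0.29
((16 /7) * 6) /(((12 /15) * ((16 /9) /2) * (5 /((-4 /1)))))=-108/7 = -15.43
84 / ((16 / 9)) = 189/4 = 47.25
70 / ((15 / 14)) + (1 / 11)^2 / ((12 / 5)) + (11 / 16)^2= 2038513/30976 = 65.81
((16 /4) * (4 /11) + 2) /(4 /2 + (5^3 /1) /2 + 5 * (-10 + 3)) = 76/649 = 0.12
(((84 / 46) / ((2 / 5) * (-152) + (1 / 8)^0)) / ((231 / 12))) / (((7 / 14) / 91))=-1680/5819 = -0.29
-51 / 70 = -0.73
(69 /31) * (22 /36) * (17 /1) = 4301/186 = 23.12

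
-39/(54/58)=-377/9 = -41.89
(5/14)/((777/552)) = 460/1813 = 0.25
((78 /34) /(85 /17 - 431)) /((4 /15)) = -195/9656 = -0.02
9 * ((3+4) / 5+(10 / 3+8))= 573/5 = 114.60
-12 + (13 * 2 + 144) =158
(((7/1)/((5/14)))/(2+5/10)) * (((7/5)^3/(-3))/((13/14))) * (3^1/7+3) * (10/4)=-66.19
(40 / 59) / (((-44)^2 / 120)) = 300/7139 = 0.04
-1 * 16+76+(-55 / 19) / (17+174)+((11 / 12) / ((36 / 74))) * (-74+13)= -43077223/783864 = -54.95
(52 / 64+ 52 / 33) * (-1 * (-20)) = 6305/132 = 47.77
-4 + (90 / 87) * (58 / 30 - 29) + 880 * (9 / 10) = 760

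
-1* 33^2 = -1089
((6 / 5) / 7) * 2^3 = 48/35 = 1.37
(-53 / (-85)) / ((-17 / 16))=-0.59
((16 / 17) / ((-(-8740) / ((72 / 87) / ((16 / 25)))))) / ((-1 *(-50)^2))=-3/53860250 = 0.00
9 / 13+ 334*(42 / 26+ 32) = 145967/13 = 11228.23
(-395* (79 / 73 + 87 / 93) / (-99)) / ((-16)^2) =300595/9558912 = 0.03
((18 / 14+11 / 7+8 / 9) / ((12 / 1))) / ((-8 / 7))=-59/216 = -0.27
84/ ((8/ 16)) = 168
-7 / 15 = -0.47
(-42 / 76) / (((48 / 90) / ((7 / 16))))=-2205/4864 = -0.45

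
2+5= 7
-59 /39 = -1.51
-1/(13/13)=-1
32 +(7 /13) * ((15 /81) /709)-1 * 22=2488625/248859 = 10.00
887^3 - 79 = 697864024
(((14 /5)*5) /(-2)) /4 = -7/4 = -1.75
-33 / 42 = -11/14 = -0.79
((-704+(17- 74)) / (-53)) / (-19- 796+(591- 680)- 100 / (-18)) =-6849/428558 = -0.02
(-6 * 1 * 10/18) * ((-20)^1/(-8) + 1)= -35/3 = -11.67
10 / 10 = 1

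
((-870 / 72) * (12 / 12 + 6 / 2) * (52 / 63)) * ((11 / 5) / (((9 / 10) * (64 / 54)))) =-20735/252 = -82.28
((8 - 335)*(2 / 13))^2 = 427716/169 = 2530.86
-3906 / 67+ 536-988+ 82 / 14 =-236583/469 = -504.44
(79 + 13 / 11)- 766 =-685.82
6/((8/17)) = 51/4 = 12.75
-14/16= -7/8 = -0.88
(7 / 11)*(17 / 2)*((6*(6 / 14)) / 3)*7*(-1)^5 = -357/11 = -32.45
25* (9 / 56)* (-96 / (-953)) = 0.40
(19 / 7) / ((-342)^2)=1/43092 = 0.00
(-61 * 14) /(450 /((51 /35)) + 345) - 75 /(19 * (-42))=-188627/155610 = -1.21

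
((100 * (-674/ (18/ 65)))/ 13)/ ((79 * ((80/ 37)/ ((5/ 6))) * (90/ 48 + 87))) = -1558625/1516563 = -1.03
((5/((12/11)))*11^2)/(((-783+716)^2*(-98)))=-6655/5279064 = 0.00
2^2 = 4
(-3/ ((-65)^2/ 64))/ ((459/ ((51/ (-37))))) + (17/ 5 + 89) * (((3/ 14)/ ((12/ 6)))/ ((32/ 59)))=547860691/30014400 = 18.25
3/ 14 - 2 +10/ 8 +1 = 13/28 = 0.46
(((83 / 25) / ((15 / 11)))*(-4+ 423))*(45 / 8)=5738.20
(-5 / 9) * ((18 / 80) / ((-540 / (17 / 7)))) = 17/30240 = 0.00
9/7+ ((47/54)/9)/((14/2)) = 4421/3402 = 1.30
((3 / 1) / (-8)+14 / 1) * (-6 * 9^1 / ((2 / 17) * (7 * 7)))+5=-48071/392 = -122.63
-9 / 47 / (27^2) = -1/3807 = 0.00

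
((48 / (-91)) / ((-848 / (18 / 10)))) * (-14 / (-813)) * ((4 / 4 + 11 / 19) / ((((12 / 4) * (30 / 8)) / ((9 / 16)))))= 27/17738305 = 0.00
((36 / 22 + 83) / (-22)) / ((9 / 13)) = -12103/2178 = -5.56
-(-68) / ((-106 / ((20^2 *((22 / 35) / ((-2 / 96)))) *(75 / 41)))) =215424000/15211 = 14162.38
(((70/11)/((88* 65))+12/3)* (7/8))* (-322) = -28372225/25168 = -1127.31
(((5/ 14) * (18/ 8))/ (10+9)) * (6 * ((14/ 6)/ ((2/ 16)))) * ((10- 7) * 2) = 540/19 = 28.42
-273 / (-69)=91/23 = 3.96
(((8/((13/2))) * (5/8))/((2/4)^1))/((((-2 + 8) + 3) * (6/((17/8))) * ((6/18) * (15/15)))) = 85/468 = 0.18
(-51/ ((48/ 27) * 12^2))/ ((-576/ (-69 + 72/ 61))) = -23443/999424 = -0.02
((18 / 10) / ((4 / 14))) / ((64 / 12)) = 189/160 = 1.18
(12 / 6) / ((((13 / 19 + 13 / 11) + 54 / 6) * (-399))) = -22/47691 = 0.00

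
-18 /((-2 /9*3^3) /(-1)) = -3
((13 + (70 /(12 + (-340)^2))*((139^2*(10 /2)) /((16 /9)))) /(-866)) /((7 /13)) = -78843557/800959936 = -0.10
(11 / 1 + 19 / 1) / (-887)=-30/887 = -0.03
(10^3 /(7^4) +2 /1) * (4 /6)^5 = 61888/194481 = 0.32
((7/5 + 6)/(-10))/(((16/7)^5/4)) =-621859/13107200 = -0.05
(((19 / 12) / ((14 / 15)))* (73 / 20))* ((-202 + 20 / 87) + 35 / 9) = -71634389/58464 = -1225.27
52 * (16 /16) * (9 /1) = 468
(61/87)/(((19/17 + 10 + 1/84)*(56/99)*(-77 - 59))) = -6039/7374352 = 0.00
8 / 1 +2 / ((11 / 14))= 116/11 = 10.55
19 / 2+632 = 1283/2 = 641.50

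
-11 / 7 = -1.57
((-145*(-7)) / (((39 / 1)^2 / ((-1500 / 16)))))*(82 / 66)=-5201875/66924 = -77.73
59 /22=2.68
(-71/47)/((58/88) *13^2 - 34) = -3124/160035 = -0.02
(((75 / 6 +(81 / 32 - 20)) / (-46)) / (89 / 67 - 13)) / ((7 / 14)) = -10653/575552 = -0.02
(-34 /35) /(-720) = 17/12600 = 0.00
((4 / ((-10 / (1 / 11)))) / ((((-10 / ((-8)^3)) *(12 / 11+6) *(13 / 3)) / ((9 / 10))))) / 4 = -288/21125 = -0.01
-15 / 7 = -2.14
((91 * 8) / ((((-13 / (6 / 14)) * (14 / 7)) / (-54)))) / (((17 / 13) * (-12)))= -702/17 = -41.29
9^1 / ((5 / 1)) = 9/5 = 1.80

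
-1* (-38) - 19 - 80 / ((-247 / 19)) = 327/13 = 25.15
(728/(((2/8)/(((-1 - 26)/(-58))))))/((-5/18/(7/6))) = -825552/145 = -5693.46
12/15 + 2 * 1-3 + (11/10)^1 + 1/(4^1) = 23/20 = 1.15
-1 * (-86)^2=-7396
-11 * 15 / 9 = -55/3 = -18.33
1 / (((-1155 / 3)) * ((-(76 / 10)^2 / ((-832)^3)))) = -719912960/27797 = -25898.94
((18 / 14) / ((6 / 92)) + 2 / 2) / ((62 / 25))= 3625/434 = 8.35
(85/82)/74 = 85/6068 = 0.01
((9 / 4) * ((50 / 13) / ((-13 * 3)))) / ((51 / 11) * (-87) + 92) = 33/46306 = 0.00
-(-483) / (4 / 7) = 3381/4 = 845.25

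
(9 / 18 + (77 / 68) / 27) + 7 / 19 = 31757/34884 = 0.91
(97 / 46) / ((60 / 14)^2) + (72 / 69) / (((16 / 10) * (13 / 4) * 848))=3281567/28524600 = 0.12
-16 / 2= -8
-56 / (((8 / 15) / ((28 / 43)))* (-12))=245/43 = 5.70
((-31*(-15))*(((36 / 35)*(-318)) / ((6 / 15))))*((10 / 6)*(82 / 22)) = -181880100/77 = -2362079.22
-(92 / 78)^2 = -2116/1521 = -1.39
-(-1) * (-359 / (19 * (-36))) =359/684 = 0.52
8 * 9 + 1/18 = 1297/18 = 72.06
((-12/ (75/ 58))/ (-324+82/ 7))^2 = 659344/746655625 = 0.00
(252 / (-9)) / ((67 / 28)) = -784/67 = -11.70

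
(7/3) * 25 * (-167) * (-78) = 759850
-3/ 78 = -1/26 = -0.04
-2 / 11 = -0.18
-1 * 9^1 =-9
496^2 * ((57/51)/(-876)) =-1168576/3723 = -313.88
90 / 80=9/8 = 1.12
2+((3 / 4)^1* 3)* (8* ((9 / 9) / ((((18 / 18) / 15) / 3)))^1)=812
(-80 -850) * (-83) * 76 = 5866440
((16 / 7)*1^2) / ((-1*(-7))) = 16/49 = 0.33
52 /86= 26/43 = 0.60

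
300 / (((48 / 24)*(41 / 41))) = 150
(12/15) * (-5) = -4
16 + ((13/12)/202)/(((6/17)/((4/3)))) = 174749/10908 = 16.02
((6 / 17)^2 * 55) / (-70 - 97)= -1980/48263 = -0.04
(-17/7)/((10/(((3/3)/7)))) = -17/490 = -0.03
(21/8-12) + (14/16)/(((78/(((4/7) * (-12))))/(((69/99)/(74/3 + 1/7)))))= -5589013/596024 = -9.38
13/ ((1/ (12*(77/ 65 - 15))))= -10776/5 = -2155.20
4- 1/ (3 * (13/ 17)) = 139/39 = 3.56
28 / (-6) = -14/3 = -4.67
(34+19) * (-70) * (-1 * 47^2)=8195390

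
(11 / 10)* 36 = 198/5 = 39.60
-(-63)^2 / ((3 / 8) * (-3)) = 3528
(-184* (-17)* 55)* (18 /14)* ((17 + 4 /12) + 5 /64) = 3851315.09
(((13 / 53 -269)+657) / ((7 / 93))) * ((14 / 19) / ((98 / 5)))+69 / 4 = 2193573/10388 = 211.16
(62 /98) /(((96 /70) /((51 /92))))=0.26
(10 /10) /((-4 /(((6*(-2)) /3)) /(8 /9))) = 8/9 = 0.89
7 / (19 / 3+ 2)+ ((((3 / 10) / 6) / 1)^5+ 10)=34688001/3200000 = 10.84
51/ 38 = 1.34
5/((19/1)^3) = 5/6859 = 0.00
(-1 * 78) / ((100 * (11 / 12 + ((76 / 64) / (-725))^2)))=-314870400/370041083 = -0.85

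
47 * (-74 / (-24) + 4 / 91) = 160505/1092 = 146.98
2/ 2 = 1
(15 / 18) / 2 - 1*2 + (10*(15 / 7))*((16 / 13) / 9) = 1471/1092 = 1.35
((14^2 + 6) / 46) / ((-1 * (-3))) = 101/69 = 1.46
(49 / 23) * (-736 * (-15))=23520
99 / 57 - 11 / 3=-110/57 = -1.93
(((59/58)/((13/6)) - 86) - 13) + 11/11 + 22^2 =145699/377 = 386.47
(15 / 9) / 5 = 1/3 = 0.33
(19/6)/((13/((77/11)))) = 133/78 = 1.71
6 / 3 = 2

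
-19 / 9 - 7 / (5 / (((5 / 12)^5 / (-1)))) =-520937/248832 = -2.09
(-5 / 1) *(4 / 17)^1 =-20/17 = -1.18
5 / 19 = 0.26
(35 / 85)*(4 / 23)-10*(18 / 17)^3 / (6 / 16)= -3568868/112999 = -31.58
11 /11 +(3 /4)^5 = 1267/1024 = 1.24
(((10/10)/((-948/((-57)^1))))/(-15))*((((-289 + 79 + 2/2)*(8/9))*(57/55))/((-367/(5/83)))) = -13718/108288855 = 0.00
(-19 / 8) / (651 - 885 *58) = 19/405432 = 0.00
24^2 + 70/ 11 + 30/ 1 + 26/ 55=33706/55 = 612.84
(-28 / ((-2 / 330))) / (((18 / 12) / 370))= 1139600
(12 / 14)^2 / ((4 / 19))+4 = 367/49 = 7.49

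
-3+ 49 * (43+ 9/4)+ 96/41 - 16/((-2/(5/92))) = 8362623/3772 = 2217.03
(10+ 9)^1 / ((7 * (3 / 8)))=152/21 = 7.24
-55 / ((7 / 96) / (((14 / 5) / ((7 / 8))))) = -16896/7 = -2413.71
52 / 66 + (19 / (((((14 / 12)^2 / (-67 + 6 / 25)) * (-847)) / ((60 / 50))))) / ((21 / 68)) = 551606918/108945375 = 5.06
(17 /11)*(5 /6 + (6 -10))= -323/66 = -4.89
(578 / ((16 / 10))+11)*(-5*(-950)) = 3536375/2 = 1768187.50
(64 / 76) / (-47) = -16/893 = -0.02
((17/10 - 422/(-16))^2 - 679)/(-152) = -174729/243200 = -0.72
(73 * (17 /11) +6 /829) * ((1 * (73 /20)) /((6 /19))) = 285404377/218856 = 1304.07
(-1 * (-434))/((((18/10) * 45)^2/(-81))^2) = 434/6561 = 0.07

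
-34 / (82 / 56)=-23.22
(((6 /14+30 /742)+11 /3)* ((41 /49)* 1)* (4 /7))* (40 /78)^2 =301956800/580655439 = 0.52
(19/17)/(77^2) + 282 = 28423645/100793 = 282.00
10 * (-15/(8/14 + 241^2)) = -1050/406571 = 0.00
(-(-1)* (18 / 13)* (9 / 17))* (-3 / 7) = -486/1547 = -0.31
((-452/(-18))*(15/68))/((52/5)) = 2825/5304 = 0.53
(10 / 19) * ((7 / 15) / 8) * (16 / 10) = 14/285 = 0.05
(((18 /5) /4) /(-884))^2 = 81/78145600 = 0.00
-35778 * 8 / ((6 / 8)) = -381632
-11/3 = -3.67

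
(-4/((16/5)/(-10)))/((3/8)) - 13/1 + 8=85/3 = 28.33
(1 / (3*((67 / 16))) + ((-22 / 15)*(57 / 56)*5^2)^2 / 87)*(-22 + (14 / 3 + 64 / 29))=-383987133/1577716 = -243.38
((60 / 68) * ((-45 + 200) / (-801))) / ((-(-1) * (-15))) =155/13617 = 0.01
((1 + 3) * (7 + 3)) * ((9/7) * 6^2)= 12960/7 = 1851.43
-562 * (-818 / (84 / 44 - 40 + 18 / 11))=-5056876/401 = -12610.66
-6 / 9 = -2/3 = -0.67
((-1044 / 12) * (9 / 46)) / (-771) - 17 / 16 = -98399/94576 = -1.04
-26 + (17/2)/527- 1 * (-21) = -309/62 = -4.98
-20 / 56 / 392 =-5/5488 = 0.00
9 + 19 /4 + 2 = 63/4 = 15.75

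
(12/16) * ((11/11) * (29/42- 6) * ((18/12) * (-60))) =10035/28 = 358.39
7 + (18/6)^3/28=223/28 = 7.96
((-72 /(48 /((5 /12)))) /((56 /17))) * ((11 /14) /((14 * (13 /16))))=-935/71344 = -0.01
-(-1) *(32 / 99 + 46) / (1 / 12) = 18344/33 = 555.88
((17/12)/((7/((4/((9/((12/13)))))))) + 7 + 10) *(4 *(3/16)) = 13991/1092 = 12.81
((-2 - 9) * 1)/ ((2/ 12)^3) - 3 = -2379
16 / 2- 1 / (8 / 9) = 55/8 = 6.88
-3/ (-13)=3/13 = 0.23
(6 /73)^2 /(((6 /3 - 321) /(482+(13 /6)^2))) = -17521/1699951 = -0.01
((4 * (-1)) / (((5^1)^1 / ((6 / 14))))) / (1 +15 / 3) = -2/35 = -0.06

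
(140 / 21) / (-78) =-10/117 = -0.09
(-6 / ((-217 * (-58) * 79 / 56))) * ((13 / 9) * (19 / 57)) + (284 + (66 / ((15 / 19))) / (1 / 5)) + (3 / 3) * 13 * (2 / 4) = 905730605/1278378 = 708.50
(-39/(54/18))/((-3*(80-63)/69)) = 17.59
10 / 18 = 0.56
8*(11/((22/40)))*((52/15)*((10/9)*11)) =183040/27 = 6779.26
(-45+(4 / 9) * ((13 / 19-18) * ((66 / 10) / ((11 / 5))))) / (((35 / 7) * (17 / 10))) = -7762/969 = -8.01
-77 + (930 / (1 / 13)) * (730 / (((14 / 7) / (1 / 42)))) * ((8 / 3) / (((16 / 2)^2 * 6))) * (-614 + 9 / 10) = -901994677/2016 = -447417.99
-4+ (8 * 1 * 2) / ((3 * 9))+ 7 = 3.59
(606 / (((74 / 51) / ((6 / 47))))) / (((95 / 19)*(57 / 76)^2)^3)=14065664/5869125 = 2.40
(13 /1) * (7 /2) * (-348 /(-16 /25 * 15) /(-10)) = -2639/16 = -164.94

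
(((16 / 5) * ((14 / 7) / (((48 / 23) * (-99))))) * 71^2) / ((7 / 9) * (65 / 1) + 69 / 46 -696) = 463772/1912515 = 0.24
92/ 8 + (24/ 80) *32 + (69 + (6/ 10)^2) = 4523/50 = 90.46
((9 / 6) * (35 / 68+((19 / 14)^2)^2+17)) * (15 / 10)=122884389/2612288 = 47.04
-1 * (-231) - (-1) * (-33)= 198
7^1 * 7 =49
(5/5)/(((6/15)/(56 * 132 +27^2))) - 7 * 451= 34291/2 = 17145.50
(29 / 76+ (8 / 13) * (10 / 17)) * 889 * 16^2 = 710574144/4199 = 169224.61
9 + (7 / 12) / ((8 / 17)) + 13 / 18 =3157/288 = 10.96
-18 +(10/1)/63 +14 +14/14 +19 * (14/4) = 8021/126 = 63.66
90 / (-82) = -45/41 = -1.10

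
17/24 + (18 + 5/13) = 5957/312 = 19.09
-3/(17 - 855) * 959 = 3.43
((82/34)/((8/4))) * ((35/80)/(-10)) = -287/5440 = -0.05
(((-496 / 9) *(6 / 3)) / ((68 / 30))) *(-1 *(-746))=-1850080/51 = -36276.08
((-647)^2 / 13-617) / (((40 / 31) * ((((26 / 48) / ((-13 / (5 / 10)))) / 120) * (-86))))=916432416/559 = 1639413.98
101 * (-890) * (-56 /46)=2516920/23 = 109431.30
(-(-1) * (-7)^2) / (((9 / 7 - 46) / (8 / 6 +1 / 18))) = -8575/5634 = -1.52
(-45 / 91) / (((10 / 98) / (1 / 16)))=-63/208 = -0.30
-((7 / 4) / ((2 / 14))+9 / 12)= -13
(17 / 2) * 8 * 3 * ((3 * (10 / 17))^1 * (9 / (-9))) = -360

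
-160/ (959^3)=-160/881974079 = 0.00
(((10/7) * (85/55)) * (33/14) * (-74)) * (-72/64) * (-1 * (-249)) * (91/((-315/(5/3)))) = -10180365/196 = -51940.64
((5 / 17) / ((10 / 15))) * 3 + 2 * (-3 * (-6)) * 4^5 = 1253421/34 = 36865.32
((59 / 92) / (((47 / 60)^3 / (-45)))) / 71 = -143370000/169542959 = -0.85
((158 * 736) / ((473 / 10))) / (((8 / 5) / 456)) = 700678.22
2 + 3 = 5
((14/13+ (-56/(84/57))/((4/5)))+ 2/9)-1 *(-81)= 34.80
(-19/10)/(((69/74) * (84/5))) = -703/5796 = -0.12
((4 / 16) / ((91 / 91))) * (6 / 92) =3/184 = 0.02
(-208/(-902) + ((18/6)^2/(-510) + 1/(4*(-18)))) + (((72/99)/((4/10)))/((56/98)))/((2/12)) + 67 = 86.29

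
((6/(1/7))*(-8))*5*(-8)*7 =94080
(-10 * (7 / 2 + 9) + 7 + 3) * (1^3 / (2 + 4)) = -115/6 = -19.17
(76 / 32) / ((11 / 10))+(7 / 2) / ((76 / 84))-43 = -30909/836 = -36.97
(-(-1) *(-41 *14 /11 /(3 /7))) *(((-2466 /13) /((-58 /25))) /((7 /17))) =-100263450/4147 = -24177.35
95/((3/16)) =1520/3 = 506.67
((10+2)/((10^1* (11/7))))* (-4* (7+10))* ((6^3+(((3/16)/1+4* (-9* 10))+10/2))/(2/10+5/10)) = 113271/11 = 10297.36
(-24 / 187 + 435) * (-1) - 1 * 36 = -88053/187 = -470.87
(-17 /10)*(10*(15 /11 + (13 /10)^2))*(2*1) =-57103/550 = -103.82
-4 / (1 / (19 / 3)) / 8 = -19/6 = -3.17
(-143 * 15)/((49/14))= -4290/7 = -612.86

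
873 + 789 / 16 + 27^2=26421/16 = 1651.31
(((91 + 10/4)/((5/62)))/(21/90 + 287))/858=527/112021 = 0.00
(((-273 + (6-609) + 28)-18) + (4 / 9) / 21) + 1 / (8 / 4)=-865.48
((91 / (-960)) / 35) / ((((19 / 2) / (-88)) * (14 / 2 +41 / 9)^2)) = 297/1580800 = 0.00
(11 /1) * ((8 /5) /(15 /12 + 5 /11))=3872/375 = 10.33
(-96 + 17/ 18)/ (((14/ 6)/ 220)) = -188210/21 = -8962.38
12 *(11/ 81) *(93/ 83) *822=373736/249 = 1500.95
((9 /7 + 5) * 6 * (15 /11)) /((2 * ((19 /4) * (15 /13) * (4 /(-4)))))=-624/133 = -4.69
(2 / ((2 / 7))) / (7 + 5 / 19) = 133/138 = 0.96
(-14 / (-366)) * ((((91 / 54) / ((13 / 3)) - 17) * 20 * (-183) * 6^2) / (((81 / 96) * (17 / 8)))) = 21432320/459 = 46693.51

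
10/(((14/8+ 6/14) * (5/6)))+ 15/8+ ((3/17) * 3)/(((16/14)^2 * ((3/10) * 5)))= 253971/33184 = 7.65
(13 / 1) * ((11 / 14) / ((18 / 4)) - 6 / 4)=-2171/126 = -17.23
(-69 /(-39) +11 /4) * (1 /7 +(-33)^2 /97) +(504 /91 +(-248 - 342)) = -533.08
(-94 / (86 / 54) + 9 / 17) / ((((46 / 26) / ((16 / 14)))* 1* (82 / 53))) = -117843804/4825331 = -24.42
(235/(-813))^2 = 55225/660969 = 0.08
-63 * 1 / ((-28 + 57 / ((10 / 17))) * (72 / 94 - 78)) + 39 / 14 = 3265209/1167166 = 2.80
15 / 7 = 2.14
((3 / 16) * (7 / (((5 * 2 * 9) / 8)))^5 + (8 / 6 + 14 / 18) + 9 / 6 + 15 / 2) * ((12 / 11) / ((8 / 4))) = 124456936/20503125 = 6.07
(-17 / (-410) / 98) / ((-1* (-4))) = 17/160720 = 0.00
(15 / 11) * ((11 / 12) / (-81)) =-5/324 = -0.02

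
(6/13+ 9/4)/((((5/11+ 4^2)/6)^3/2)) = 20268468/77086633 = 0.26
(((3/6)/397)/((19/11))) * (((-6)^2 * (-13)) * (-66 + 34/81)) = 1519232/67887 = 22.38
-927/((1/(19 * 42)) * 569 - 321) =739746/255589 = 2.89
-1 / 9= -0.11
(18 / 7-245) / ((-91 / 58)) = 98426/637 = 154.51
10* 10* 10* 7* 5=35000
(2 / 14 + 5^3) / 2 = 62.57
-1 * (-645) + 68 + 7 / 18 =12841/18 = 713.39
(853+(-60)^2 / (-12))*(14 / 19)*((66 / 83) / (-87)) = -170324/45733 = -3.72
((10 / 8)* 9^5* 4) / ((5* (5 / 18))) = 1062882/5 = 212576.40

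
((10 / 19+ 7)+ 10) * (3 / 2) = 999/38 = 26.29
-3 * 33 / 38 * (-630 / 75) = 2079/95 = 21.88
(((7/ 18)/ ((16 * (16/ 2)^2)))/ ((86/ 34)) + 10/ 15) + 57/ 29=60503419/22984704 = 2.63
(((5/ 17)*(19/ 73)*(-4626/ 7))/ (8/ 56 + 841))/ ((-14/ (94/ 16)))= 10327545/409192448 = 0.03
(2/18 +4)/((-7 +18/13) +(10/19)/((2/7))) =-9139/8388 = -1.09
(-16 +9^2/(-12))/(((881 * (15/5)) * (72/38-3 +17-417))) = 1729/80569212 = 0.00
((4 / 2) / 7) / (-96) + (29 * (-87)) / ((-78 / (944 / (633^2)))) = 42722305/583403184 = 0.07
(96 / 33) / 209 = 0.01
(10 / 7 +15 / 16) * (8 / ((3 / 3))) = 265/14 = 18.93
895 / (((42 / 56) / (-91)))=-325780/3 = -108593.33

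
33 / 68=0.49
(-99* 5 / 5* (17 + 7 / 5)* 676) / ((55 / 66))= -36942048/25 = -1477681.92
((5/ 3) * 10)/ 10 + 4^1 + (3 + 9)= 53/3 = 17.67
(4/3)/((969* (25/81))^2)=972/65205625 = 0.00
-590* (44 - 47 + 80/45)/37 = 6490/333 = 19.49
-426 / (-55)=426/55 = 7.75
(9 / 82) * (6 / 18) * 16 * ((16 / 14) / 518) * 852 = 81792/74333 = 1.10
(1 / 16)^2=1/256 = 0.00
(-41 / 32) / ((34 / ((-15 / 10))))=0.06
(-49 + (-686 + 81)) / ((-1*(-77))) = -654/77 = -8.49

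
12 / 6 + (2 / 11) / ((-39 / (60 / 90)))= 2570/1287 = 2.00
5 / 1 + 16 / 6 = 23/3 = 7.67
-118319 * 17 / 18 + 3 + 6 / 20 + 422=-5009419/45 = -111320.42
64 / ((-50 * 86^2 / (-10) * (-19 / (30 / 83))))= -96/2915873 = 0.00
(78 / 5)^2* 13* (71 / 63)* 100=2495792/7 = 356541.71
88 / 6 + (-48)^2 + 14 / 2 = 6977/3 = 2325.67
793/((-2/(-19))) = 15067/2 = 7533.50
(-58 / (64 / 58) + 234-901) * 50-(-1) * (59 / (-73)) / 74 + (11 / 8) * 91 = -193677965/5402 = -35853.01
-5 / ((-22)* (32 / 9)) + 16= 11309/704 = 16.06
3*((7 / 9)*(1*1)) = 2.33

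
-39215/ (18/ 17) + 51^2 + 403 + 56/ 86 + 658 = -25831273/774 = -33373.74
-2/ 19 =-0.11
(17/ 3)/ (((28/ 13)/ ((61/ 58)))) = 13481/4872 = 2.77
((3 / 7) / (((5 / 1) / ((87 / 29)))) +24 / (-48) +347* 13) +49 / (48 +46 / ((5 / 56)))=444588799/98560 = 4510.84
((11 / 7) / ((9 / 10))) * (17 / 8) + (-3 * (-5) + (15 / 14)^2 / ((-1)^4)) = 17515/882 = 19.86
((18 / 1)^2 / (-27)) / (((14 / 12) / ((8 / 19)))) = -4.33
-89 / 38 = -2.34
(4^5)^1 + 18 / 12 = 2051/2 = 1025.50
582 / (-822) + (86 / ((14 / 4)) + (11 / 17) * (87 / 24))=3418281/130424 = 26.21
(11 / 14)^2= 121/196 = 0.62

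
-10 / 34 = -5/17 = -0.29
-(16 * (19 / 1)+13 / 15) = -4573/15 = -304.87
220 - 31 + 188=377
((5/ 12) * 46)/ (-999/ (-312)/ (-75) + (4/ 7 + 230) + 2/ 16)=0.08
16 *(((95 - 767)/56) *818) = -157056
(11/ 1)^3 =1331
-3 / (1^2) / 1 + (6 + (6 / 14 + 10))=94/7 = 13.43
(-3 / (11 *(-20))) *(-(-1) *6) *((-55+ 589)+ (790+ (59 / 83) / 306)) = 108.33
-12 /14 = -6/7 = -0.86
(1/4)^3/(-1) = -1/64 = -0.02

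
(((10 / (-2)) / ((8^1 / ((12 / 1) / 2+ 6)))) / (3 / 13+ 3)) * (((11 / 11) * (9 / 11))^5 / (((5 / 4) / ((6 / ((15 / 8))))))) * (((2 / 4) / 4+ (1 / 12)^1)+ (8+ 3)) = -137662902/5636785 = -24.42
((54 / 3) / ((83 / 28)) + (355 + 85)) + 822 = 105250/83 = 1268.07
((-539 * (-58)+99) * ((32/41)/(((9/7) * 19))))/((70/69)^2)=132719752/136325 = 973.55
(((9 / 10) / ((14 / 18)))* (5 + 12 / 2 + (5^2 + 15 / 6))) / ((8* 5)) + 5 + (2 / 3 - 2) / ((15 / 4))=41459/7200 = 5.76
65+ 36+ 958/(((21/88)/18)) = 506531/7 = 72361.57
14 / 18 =7/9 = 0.78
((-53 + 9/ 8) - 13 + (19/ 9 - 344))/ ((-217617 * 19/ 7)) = 205009/297700056 = 0.00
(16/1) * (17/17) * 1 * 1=16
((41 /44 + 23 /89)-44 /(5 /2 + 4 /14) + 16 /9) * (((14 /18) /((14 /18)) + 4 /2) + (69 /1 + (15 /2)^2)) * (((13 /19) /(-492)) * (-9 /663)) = -17630709/567726016 = -0.03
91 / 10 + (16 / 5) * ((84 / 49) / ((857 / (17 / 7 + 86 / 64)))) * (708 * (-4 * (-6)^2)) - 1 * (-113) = -982519827/419930 = -2339.72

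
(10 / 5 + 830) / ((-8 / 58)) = -6032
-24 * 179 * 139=-597144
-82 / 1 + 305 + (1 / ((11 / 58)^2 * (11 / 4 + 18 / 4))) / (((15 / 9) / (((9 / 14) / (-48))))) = 1888549/8470 = 222.97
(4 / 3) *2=8/3 = 2.67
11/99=1/9 = 0.11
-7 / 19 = -0.37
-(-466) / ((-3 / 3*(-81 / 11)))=5126/81 = 63.28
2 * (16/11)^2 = 512/121 = 4.23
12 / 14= 6/7 = 0.86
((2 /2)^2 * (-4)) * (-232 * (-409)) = -379552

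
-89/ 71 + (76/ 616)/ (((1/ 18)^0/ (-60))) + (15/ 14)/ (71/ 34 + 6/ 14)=-26952392/3274733 = -8.23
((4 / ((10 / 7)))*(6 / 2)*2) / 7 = 12/5 = 2.40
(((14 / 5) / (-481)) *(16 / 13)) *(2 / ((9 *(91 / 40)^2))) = -20480/66575691 = 0.00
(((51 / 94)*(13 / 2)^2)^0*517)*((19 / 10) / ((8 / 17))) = 166991/80 = 2087.39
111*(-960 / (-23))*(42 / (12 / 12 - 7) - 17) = -2557440/23 = -111193.04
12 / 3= 4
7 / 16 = 0.44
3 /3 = 1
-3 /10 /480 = -1/1600 = 0.00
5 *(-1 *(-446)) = 2230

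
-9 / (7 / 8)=-72/7 = -10.29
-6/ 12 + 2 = 3/2 = 1.50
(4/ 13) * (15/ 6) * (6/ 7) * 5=300/91 = 3.30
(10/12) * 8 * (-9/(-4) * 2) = 30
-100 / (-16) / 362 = 25/1448 = 0.02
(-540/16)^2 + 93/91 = 1659963/1456 = 1140.08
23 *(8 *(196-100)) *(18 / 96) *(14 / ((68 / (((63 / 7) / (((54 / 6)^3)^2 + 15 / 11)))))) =191268/16563287 = 0.01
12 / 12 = 1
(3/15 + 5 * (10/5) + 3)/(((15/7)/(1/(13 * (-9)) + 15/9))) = 29876/2925 = 10.21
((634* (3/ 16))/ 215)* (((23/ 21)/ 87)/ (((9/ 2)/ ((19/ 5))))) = 138529/23568300 = 0.01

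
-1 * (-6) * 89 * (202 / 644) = 26967/161 = 167.50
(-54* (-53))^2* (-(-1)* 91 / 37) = 745385004/37 = 20145540.65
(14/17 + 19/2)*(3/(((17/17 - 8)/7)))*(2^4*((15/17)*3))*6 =-2274480/289 = -7870.17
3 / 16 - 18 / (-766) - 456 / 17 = -2772387/104176 = -26.61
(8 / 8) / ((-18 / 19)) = -19/18 = -1.06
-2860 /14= -1430/7 = -204.29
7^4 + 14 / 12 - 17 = 14311/6 = 2385.17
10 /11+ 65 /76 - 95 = -77945/836 = -93.24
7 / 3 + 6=25/3 = 8.33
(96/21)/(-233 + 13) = -8/385 = -0.02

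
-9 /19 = -0.47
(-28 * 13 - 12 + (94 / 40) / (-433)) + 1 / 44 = -8954028/23815 = -375.98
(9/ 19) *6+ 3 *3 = 225/19 = 11.84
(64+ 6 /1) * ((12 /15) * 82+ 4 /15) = 13832/3 = 4610.67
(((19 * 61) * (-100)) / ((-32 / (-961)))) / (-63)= 27844975/504 = 55247.97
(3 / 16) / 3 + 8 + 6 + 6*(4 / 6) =289/16 = 18.06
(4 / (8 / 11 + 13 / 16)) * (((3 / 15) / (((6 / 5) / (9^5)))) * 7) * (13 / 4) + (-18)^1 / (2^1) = 157619025/271 = 581620.02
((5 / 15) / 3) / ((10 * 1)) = 0.01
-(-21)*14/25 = 294/25 = 11.76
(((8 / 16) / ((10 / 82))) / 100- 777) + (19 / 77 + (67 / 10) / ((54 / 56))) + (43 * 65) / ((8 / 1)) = -109248617/259875 = -420.39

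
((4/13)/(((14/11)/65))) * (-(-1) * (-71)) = -7810/7 = -1115.71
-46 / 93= -0.49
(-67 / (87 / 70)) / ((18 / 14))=-32830/783 = -41.93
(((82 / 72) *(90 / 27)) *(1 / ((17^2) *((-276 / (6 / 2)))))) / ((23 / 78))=-2665/5503716 = 0.00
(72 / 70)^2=1.06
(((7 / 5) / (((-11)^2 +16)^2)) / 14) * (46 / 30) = 23/2815350 = 0.00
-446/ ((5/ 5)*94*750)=-223/35250 = -0.01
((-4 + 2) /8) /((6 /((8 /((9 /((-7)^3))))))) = 343/27 = 12.70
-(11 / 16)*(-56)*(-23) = -1771/2 = -885.50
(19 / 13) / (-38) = -1/26 = -0.04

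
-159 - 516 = -675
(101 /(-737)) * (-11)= 1.51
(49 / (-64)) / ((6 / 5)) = -245/384 = -0.64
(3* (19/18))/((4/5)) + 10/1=335/24 = 13.96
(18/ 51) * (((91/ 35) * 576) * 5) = 44928/17 = 2642.82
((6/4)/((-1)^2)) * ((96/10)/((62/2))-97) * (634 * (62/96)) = -4750879/80 = -59385.99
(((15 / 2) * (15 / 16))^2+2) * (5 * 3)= 790095/1024 = 771.58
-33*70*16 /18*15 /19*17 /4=-130900/19 = -6889.47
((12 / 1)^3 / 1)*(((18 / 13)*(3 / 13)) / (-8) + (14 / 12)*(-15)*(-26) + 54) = 148632624/169 = 879482.98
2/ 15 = 0.13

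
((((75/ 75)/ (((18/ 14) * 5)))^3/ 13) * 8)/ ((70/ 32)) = 6272/5923125 = 0.00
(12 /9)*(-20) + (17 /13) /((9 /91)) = -121/9 = -13.44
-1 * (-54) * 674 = 36396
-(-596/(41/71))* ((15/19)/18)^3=1322375/15185826 = 0.09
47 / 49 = 0.96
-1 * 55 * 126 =-6930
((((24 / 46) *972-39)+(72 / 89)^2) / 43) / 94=85404639/736383686 = 0.12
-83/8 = -10.38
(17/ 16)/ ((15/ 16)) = 1.13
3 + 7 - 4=6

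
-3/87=-1/29 = -0.03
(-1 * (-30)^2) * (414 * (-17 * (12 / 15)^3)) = 16215552/5 = 3243110.40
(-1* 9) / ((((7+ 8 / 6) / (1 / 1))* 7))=-27/175 = -0.15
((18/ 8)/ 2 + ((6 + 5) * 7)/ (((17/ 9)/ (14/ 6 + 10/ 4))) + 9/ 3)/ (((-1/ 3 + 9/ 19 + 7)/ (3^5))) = 34447437/5032 = 6845.68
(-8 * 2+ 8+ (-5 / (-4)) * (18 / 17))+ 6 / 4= -88/17 = -5.18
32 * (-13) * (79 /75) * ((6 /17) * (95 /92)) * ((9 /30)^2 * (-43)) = 30206124/48875 = 618.03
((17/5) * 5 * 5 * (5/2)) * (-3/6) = -425/4 = -106.25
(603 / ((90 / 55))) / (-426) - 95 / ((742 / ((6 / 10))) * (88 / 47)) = -12601415/13908048 = -0.91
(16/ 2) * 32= 256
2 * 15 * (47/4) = 705/2 = 352.50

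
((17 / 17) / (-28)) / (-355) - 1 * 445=-445.00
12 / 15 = 4/5 = 0.80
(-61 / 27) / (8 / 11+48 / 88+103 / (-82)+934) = -55022/22747041 = 0.00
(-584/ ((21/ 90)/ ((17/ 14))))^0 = 1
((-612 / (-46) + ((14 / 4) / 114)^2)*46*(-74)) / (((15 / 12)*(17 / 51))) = -588604547/5415 = -108698.90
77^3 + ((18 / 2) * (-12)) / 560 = 63914593/140 = 456532.81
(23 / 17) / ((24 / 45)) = 2.54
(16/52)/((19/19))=4/13 = 0.31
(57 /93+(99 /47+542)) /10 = 396828/7285 = 54.47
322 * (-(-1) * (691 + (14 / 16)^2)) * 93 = 20715613.41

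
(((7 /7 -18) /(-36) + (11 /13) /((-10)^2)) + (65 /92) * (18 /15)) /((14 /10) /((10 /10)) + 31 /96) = 0.77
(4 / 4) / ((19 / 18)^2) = 324/361 = 0.90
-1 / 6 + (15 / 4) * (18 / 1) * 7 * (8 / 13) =22667/78 = 290.60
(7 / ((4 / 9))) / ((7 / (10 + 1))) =99/4 = 24.75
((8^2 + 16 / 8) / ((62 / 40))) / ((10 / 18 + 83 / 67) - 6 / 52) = 1881360/74183 = 25.36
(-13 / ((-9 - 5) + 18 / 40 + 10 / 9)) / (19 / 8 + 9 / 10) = 93600/293309 = 0.32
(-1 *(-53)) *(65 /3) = 3445/3 = 1148.33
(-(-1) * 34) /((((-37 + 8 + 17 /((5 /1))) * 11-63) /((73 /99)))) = -12410/170577 = -0.07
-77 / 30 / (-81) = 77/2430 = 0.03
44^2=1936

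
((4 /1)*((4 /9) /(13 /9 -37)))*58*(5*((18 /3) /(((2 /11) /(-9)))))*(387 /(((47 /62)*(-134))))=-103330161/6298 = -16406.82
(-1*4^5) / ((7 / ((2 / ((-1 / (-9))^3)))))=-1492992/7 = -213284.57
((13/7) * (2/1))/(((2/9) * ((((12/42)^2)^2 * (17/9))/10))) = 1805895/136 = 13278.64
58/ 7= 8.29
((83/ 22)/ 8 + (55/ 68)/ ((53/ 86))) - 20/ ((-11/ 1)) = 571223/158576 = 3.60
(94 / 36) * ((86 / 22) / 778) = 2021/154044 = 0.01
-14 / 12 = -7/6 = -1.17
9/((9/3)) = 3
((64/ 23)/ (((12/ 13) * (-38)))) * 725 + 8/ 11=-818912/14421 = -56.79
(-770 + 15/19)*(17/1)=-248455/19 = -13076.58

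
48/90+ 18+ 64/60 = 98/5 = 19.60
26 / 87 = 0.30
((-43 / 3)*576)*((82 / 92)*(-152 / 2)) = 12862848/23 = 559254.26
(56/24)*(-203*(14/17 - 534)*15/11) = 5854520/17 = 344383.53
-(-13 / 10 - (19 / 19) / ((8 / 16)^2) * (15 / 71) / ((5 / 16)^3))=102919/3550 = 28.99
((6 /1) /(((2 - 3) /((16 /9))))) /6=-16/9 = -1.78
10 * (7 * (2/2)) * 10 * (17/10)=1190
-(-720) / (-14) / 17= -360/119 = -3.03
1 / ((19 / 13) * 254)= 13/4826 = 0.00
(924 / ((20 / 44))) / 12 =847/5 = 169.40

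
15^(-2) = 1/225 = 0.00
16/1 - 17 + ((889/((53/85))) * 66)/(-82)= -2495818/2173 = -1148.56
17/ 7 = 2.43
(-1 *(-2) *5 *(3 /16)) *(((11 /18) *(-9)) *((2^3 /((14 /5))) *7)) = -825/4 = -206.25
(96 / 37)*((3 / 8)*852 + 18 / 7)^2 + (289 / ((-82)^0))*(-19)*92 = -427930892/1813 = -236034.69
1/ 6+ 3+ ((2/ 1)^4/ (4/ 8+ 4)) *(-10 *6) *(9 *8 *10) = -921581/6 = -153596.83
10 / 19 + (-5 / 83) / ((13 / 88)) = 0.12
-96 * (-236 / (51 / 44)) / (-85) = -332288/1445 = -229.96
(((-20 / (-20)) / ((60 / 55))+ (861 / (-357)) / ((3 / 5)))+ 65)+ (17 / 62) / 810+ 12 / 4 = 13851376/213435 = 64.90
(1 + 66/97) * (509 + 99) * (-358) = -35479232/97 = -365765.28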